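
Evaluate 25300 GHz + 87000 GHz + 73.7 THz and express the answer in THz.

In THz:
  25300 GHz = 25300 × 10^-3 THz = 25.3
  87000 GHz = 87000 × 10^-3 THz = 87
  73.7 THz → 73.7
Sum: 25.3 + 87 + 73.7 = 186

186 THz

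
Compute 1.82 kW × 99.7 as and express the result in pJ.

0.181454 pJ

1.82e3 × 99.7e-18 = 181.454e-15 J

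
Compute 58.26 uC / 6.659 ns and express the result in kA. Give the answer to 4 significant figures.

(58.26 × 10^-6) / (6.659 × 10^-9) = 8.74906 × 10^3 A

8.749 kA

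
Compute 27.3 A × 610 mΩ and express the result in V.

27.3 × 610 × 10^-3 = 16653 × 10^-3 V

16.653 V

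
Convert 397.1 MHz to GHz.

mega = 10^6, giga = 10^9; factor is 10^-3.
397.1 × 10^-3 = 0.3971

0.3971 GHz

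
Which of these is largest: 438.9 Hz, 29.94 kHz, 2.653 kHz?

438.9 Hz = 438.9 Hz
29.94 kHz = 29940 Hz
2.653 kHz = 2653 Hz

29.94 kHz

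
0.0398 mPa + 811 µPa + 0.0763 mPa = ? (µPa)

927.1 µPa

In µPa:
  0.0398 mPa = 0.0398 × 10^3 µPa = 39.8
  811 µPa → 811
  0.0763 mPa = 0.0763 × 10^3 µPa = 76.3
Sum: 39.8 + 811 + 76.3 = 927.1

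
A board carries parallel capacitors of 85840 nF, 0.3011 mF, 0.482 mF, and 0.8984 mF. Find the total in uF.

In uF:
  85840 nF = 85840 × 10^-3 uF = 85.84
  0.3011 mF = 0.3011 × 10^3 uF = 301.1
  0.482 mF = 0.482 × 10^3 uF = 482
  0.8984 mF = 0.8984 × 10^3 uF = 898.4
Sum: 85.84 + 301.1 + 482 + 898.4 = 1767.34

1767.34 uF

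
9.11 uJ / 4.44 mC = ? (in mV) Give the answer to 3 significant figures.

2.05 mV

(9.11 × 10⁻⁶) / (4.44 × 10⁻³) = 2.0518 × 10⁻³ V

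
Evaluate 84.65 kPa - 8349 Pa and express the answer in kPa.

76.301 kPa

In kPa:
  84.65 kPa → 84.65
  8349 Pa = 8349 × 10⁻³ kPa = 8.349
Difference: 84.65 - 8.349 = 76.301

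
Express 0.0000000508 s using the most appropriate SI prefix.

50.8 ns

= 50.8e-9 s; 1e-9 is nano.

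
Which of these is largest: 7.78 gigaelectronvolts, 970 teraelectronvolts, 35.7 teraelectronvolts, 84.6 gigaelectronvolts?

7.78 gigaelectronvolts = 7780000000 electronvolts
970 teraelectronvolts = 970000000000000 electronvolts
35.7 teraelectronvolts = 35700000000000 electronvolts
84.6 gigaelectronvolts = 84600000000 electronvolts

970 teraelectronvolts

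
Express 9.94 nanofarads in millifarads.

nano = 1e-9, milli = 1e-3; factor is 1e-6.
9.94 × 1e-6 = 0.00000994

0.00000994 millifarads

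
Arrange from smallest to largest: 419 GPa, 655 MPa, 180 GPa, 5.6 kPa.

5.6 kPa < 655 MPa < 180 GPa < 419 GPa

419 GPa = 419000000000 Pa
655 MPa = 655000000 Pa
180 GPa = 180000000000 Pa
5.6 kPa = 5600 Pa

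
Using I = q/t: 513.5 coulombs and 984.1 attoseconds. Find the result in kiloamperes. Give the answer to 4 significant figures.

(513.5) / (984.1 × 10^-18) = 0.521797 × 10^18 A

521800000000000 kiloamperes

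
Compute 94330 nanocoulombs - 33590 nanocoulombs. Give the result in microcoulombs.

60.74 microcoulombs

In microcoulombs:
  94330 nanocoulombs = 94330 × 10⁻³ microcoulombs = 94.33
  33590 nanocoulombs = 33590 × 10⁻³ microcoulombs = 33.59
Difference: 94.33 - 33.59 = 60.74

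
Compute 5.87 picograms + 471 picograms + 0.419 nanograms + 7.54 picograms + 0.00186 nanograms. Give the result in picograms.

905.27 picograms

In picograms:
  5.87 picograms → 5.87
  471 picograms → 471
  0.419 nanograms = 0.419e3 picograms = 419
  7.54 picograms → 7.54
  0.00186 nanograms = 0.00186e3 picograms = 1.86
Sum: 5.87 + 471 + 419 + 7.54 + 1.86 = 905.27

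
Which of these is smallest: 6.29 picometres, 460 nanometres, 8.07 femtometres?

6.29 picometres = 0.00000000000629 metres
460 nanometres = 0.00000046 metres
8.07 femtometres = 0.00000000000000807 metres

8.07 femtometres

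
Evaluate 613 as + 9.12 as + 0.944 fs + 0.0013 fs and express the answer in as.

In as:
  613 as → 613
  9.12 as → 9.12
  0.944 fs = 0.944 × 10³ as = 944
  0.0013 fs = 0.0013 × 10³ as = 1.3
Sum: 613 + 9.12 + 944 + 1.3 = 1567.42

1567.42 as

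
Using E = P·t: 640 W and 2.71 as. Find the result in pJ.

640 × 2.71 × 10^-18 = 1734.4 × 10^-18 J

0.0017344 pJ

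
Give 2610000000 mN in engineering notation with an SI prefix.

2.61 MN

= 2.61 × 10^6 N; 10^6 is mega.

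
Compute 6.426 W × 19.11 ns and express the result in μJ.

0.12280086 μJ

6.426 × 19.11e-9 = 122.80086e-9 J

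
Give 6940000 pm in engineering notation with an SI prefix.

6.94 µm

= 6.94e-6 m; 1e-6 is micro.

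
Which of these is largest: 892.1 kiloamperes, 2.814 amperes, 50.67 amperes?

892.1 kiloamperes = 892100 amperes
2.814 amperes = 2.814 amperes
50.67 amperes = 50.67 amperes

892.1 kiloamperes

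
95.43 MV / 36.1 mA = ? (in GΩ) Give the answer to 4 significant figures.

2.643 GΩ

(95.43e6) / (36.1e-3) = 2.64349e9 Ω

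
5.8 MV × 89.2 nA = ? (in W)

5.8 × 10⁶ × 89.2 × 10⁻⁹ = 517.36 × 10⁻³ W

0.51736 W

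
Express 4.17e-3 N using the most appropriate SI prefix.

4.17 mN

= 4.17e-3 N; 1e-3 is milli.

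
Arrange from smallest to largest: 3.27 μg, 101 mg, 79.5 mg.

3.27 μg = 0.00000327 g
101 mg = 0.101 g
79.5 mg = 0.0795 g

3.27 μg < 79.5 mg < 101 mg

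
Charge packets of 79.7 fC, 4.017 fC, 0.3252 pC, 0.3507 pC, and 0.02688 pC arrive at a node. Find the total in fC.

In fC:
  79.7 fC → 79.7
  4.017 fC → 4.017
  0.3252 pC = 0.3252 × 10^3 fC = 325.2
  0.3507 pC = 0.3507 × 10^3 fC = 350.7
  0.02688 pC = 0.02688 × 10^3 fC = 26.88
Sum: 79.7 + 4.017 + 325.2 + 350.7 + 26.88 = 786.497

786.497 fC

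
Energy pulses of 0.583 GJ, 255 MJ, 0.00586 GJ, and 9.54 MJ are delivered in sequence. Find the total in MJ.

In MJ:
  0.583 GJ = 0.583e3 MJ = 583
  255 MJ → 255
  0.00586 GJ = 0.00586e3 MJ = 5.86
  9.54 MJ → 9.54
Sum: 583 + 255 + 5.86 + 9.54 = 853.4

853.4 MJ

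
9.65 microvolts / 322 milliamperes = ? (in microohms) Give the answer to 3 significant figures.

30.0 microohms

(9.65 × 10⁻⁶) / (322 × 10⁻³) = 0.029969 × 10⁻³ Ω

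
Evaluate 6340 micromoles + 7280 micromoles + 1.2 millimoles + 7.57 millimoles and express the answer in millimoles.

22.39 millimoles

In millimoles:
  6340 micromoles = 6340 × 10^-3 millimoles = 6.34
  7280 micromoles = 7280 × 10^-3 millimoles = 7.28
  1.2 millimoles → 1.2
  7.57 millimoles → 7.57
Sum: 6.34 + 7.28 + 1.2 + 7.57 = 22.39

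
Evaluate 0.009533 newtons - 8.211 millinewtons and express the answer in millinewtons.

In millinewtons:
  0.009533 newtons = 0.009533 × 10³ millinewtons = 9.533
  8.211 millinewtons → 8.211
Difference: 9.533 - 8.211 = 1.322

1.322 millinewtons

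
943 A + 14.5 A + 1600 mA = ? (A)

959.1 A

In A:
  943 A → 943
  14.5 A → 14.5
  1600 mA = 1600 × 10^-3 A = 1.6
Sum: 943 + 14.5 + 1.6 = 959.1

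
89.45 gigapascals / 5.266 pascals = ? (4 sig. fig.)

16990000000

(89.45 × 10^9) / (5.266) = 16.986 × 10^9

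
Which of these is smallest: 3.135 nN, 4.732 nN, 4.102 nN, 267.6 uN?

3.135 nN

3.135 nN = 0.000000003135 N
4.732 nN = 0.000000004732 N
4.102 nN = 0.000000004102 N
267.6 uN = 0.0002676 N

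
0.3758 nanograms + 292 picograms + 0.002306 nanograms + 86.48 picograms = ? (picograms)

756.586 picograms

In picograms:
  0.3758 nanograms = 0.3758e3 picograms = 375.8
  292 picograms → 292
  0.002306 nanograms = 0.002306e3 picograms = 2.306
  86.48 picograms → 86.48
Sum: 375.8 + 292 + 2.306 + 86.48 = 756.586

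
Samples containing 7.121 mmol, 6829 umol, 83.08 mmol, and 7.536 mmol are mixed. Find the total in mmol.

In mmol:
  7.121 mmol → 7.121
  6829 umol = 6829e-3 mmol = 6.829
  83.08 mmol → 83.08
  7.536 mmol → 7.536
Sum: 7.121 + 6.829 + 83.08 + 7.536 = 104.566

104.566 mmol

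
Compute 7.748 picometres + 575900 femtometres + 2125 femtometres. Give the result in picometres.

In picometres:
  7.748 picometres → 7.748
  575900 femtometres = 575900 × 10⁻³ picometres = 575.9
  2125 femtometres = 2125 × 10⁻³ picometres = 2.125
Sum: 7.748 + 575.9 + 2.125 = 585.773

585.773 picometres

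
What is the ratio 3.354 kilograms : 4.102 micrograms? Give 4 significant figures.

817600000

(3.354 × 10³) / (4.102 × 10⁻⁶) = 0.81765 × 10⁹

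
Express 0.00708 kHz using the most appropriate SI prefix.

7.08 Hz

= 7.08 Hz; mantissa already in [1, 1000).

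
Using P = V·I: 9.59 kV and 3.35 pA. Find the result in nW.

9.59 × 10^3 × 3.35 × 10^-12 = 32.1265 × 10^-9 W

32.1265 nW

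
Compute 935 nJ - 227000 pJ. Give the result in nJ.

In nJ:
  935 nJ → 935
  227000 pJ = 227000 × 10^-3 nJ = 227
Difference: 935 - 227 = 708

708 nJ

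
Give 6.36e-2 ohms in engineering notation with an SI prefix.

= 63.6e-3 ohms; 1e-3 is milli.

63.6 milliohms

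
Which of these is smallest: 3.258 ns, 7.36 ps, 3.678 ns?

7.36 ps

3.258 ns = 0.000000003258 s
7.36 ps = 0.00000000000736 s
3.678 ns = 0.000000003678 s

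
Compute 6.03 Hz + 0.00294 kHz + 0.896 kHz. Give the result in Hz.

In Hz:
  6.03 Hz → 6.03
  0.00294 kHz = 0.00294e3 Hz = 2.94
  0.896 kHz = 0.896e3 Hz = 896
Sum: 6.03 + 2.94 + 896 = 904.97

904.97 Hz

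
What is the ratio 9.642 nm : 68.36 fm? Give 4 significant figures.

(9.642e-9) / (68.36e-15) = 0.14105e6

141000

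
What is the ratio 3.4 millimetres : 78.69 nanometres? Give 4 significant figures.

(3.4e-3) / (78.69e-9) = 0.043208e6

43210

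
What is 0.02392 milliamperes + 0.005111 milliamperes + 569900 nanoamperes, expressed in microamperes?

In microamperes:
  0.02392 milliamperes = 0.02392 × 10³ microamperes = 23.92
  0.005111 milliamperes = 0.005111 × 10³ microamperes = 5.111
  569900 nanoamperes = 569900 × 10⁻³ microamperes = 569.9
Sum: 23.92 + 5.111 + 569.9 = 598.931

598.931 microamperes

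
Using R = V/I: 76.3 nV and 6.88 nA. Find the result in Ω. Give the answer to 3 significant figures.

(76.3 × 10⁻⁹) / (6.88 × 10⁻⁹) = 11.09 Ω

11.1 Ω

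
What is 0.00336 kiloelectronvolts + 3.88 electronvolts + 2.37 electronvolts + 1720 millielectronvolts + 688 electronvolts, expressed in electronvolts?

699.33 electronvolts

In electronvolts:
  0.00336 kiloelectronvolts = 0.00336 × 10^3 electronvolts = 3.36
  3.88 electronvolts → 3.88
  2.37 electronvolts → 2.37
  1720 millielectronvolts = 1720 × 10^-3 electronvolts = 1.72
  688 electronvolts → 688
Sum: 3.36 + 3.88 + 2.37 + 1.72 + 688 = 699.33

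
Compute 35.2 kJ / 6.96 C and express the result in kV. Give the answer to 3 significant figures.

5.06 kV

(35.2 × 10³) / (6.96) = 5.0575 × 10³ V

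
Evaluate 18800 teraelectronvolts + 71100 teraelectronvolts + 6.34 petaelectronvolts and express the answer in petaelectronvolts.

96.24 petaelectronvolts

In petaelectronvolts:
  18800 teraelectronvolts = 18800 × 10^-3 petaelectronvolts = 18.8
  71100 teraelectronvolts = 71100 × 10^-3 petaelectronvolts = 71.1
  6.34 petaelectronvolts → 6.34
Sum: 18.8 + 71.1 + 6.34 = 96.24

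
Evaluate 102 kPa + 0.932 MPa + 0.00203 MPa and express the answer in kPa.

1036.03 kPa

In kPa:
  102 kPa → 102
  0.932 MPa = 0.932 × 10^3 kPa = 932
  0.00203 MPa = 0.00203 × 10^3 kPa = 2.03
Sum: 102 + 932 + 2.03 = 1036.03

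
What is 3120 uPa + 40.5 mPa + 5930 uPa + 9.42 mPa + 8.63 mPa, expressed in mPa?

67.6 mPa

In mPa:
  3120 uPa = 3120 × 10^-3 mPa = 3.12
  40.5 mPa → 40.5
  5930 uPa = 5930 × 10^-3 mPa = 5.93
  9.42 mPa → 9.42
  8.63 mPa → 8.63
Sum: 3.12 + 40.5 + 5.93 + 9.42 + 8.63 = 67.6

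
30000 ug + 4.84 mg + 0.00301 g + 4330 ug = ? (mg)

42.18 mg

In mg:
  30000 ug = 30000e-3 mg = 30
  4.84 mg → 4.84
  0.00301 g = 0.00301e3 mg = 3.01
  4330 ug = 4330e-3 mg = 4.33
Sum: 30 + 4.84 + 3.01 + 4.33 = 42.18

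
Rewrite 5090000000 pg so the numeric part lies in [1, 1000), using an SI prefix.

= 5.09e-3 g; 1e-3 is milli.

5.09 mg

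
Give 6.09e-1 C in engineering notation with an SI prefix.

609 mC

= 609e-3 C; 1e-3 is milli.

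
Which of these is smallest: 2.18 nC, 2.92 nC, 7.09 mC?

2.18 nC

2.18 nC = 0.00000000218 C
2.92 nC = 0.00000000292 C
7.09 mC = 0.00709 C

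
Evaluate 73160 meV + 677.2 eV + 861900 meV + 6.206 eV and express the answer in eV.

In eV:
  73160 meV = 73160e-3 eV = 73.16
  677.2 eV → 677.2
  861900 meV = 861900e-3 eV = 861.9
  6.206 eV → 6.206
Sum: 73.16 + 677.2 + 861.9 + 6.206 = 1618.466

1618.466 eV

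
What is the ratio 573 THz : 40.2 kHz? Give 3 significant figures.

(573e12) / (40.2e3) = 14.25e9

14300000000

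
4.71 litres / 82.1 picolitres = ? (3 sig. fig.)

(4.71) / (82.1e-12) = 0.05737e12

57400000000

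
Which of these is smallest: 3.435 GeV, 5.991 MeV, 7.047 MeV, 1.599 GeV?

5.991 MeV

3.435 GeV = 3435000000 eV
5.991 MeV = 5991000 eV
7.047 MeV = 7047000 eV
1.599 GeV = 1599000000 eV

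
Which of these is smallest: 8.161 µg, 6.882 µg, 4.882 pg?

4.882 pg

8.161 µg = 0.000008161 g
6.882 µg = 0.000006882 g
4.882 pg = 0.000000000004882 g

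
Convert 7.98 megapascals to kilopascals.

7980 kilopascals

mega = 10^6, kilo = 10^3; factor is 10^3.
7.98 × 10^3 = 7980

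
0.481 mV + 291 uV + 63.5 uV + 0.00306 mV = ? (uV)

838.56 uV

In uV:
  0.481 mV = 0.481 × 10^3 uV = 481
  291 uV → 291
  63.5 uV → 63.5
  0.00306 mV = 0.00306 × 10^3 uV = 3.06
Sum: 481 + 291 + 63.5 + 3.06 = 838.56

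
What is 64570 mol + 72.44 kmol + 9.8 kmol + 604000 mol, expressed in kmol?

In kmol:
  64570 mol = 64570 × 10^-3 kmol = 64.57
  72.44 kmol → 72.44
  9.8 kmol → 9.8
  604000 mol = 604000 × 10^-3 kmol = 604
Sum: 64.57 + 72.44 + 9.8 + 604 = 750.81

750.81 kmol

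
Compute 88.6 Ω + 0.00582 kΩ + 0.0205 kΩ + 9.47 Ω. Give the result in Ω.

124.39 Ω

In Ω:
  88.6 Ω → 88.6
  0.00582 kΩ = 0.00582 × 10³ Ω = 5.82
  0.0205 kΩ = 0.0205 × 10³ Ω = 20.5
  9.47 Ω → 9.47
Sum: 88.6 + 5.82 + 20.5 + 9.47 = 124.39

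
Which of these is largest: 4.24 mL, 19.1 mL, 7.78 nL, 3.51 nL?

19.1 mL

4.24 mL = 0.00424 L
19.1 mL = 0.0191 L
7.78 nL = 0.00000000778 L
3.51 nL = 0.00000000351 L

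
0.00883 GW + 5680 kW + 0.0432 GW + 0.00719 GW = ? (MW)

64.9 MW

In MW:
  0.00883 GW = 0.00883 × 10³ MW = 8.83
  5680 kW = 5680 × 10⁻³ MW = 5.68
  0.0432 GW = 0.0432 × 10³ MW = 43.2
  0.00719 GW = 0.00719 × 10³ MW = 7.19
Sum: 8.83 + 5.68 + 43.2 + 7.19 = 64.9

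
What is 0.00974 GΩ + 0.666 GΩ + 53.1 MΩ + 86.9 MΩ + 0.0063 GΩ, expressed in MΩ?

In MΩ:
  0.00974 GΩ = 0.00974e3 MΩ = 9.74
  0.666 GΩ = 0.666e3 MΩ = 666
  53.1 MΩ → 53.1
  86.9 MΩ → 86.9
  0.0063 GΩ = 0.0063e3 MΩ = 6.3
Sum: 9.74 + 666 + 53.1 + 86.9 + 6.3 = 822.04

822.04 MΩ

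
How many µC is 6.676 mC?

6676 µC

milli = 1e-3, micro = 1e-6; factor is 1e3.
6.676 × 1e3 = 6676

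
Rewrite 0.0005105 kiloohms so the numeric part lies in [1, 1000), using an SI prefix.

510.5 milliohms

= 510.5e-3 ohms; 1e-3 is milli.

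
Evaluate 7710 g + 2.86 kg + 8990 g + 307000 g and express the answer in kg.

326.56 kg

In kg:
  7710 g = 7710e-3 kg = 7.71
  2.86 kg → 2.86
  8990 g = 8990e-3 kg = 8.99
  307000 g = 307000e-3 kg = 307
Sum: 7.71 + 2.86 + 8.99 + 307 = 326.56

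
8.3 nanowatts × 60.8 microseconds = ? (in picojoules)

0.50464 picojoules

8.3 × 10⁻⁹ × 60.8 × 10⁻⁶ = 504.64 × 10⁻¹⁵ J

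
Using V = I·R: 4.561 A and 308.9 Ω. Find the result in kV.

4.561 × 308.9 = 1408.8929 V

1.4088929 kV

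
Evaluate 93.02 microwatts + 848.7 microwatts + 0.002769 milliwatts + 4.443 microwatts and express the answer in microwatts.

In microwatts:
  93.02 microwatts → 93.02
  848.7 microwatts → 848.7
  0.002769 milliwatts = 0.002769 × 10^3 microwatts = 2.769
  4.443 microwatts → 4.443
Sum: 93.02 + 848.7 + 2.769 + 4.443 = 948.932

948.932 microwatts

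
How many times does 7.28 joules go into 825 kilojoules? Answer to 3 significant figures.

113000

(825e3) / (7.28) = 113.3e3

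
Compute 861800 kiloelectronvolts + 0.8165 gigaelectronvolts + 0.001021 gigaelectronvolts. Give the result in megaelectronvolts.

1679.321 megaelectronvolts

In megaelectronvolts:
  861800 kiloelectronvolts = 861800e-3 megaelectronvolts = 861.8
  0.8165 gigaelectronvolts = 0.8165e3 megaelectronvolts = 816.5
  0.001021 gigaelectronvolts = 0.001021e3 megaelectronvolts = 1.021
Sum: 861.8 + 816.5 + 1.021 = 1679.321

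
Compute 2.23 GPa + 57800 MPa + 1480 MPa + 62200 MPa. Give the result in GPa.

123.71 GPa

In GPa:
  2.23 GPa → 2.23
  57800 MPa = 57800 × 10^-3 GPa = 57.8
  1480 MPa = 1480 × 10^-3 GPa = 1.48
  62200 MPa = 62200 × 10^-3 GPa = 62.2
Sum: 2.23 + 57.8 + 1.48 + 62.2 = 123.71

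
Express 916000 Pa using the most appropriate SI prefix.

916 kPa

= 916 × 10^3 Pa; 10^3 is kilo.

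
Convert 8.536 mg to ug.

milli = 10^-3, micro = 10^-6; factor is 10^3.
8.536 × 10^3 = 8536

8536 ug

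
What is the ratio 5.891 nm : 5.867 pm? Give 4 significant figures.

1004

(5.891e-9) / (5.867e-12) = 1.0041e3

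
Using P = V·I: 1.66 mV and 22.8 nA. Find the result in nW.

0.037848 nW

1.66 × 10^-3 × 22.8 × 10^-9 = 37.848 × 10^-12 W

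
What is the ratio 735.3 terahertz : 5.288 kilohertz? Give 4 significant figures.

139100000000

(735.3 × 10^12) / (5.288 × 10^3) = 139.05 × 10^9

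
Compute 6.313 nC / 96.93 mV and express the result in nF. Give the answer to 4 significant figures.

65.13 nF

(6.313 × 10⁻⁹) / (96.93 × 10⁻³) = 0.0651295 × 10⁻⁶ F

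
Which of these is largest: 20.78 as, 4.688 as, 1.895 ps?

1.895 ps

20.78 as = 0.00000000000000002078 s
4.688 as = 0.000000000000000004688 s
1.895 ps = 0.000000000001895 s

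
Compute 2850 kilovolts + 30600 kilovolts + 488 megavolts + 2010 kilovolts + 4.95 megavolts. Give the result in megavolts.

In megavolts:
  2850 kilovolts = 2850 × 10^-3 megavolts = 2.85
  30600 kilovolts = 30600 × 10^-3 megavolts = 30.6
  488 megavolts → 488
  2010 kilovolts = 2010 × 10^-3 megavolts = 2.01
  4.95 megavolts → 4.95
Sum: 2.85 + 30.6 + 488 + 2.01 + 4.95 = 528.41

528.41 megavolts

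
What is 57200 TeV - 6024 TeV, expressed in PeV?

In PeV:
  57200 TeV = 57200e-3 PeV = 57.2
  6024 TeV = 6024e-3 PeV = 6.024
Difference: 57.2 - 6.024 = 51.176

51.176 PeV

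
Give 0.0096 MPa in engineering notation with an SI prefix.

9.6 kPa

= 9.6e3 Pa; 1e3 is kilo.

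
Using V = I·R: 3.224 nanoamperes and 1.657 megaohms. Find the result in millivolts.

3.224e-9 × 1.657e6 = 5.342168e-3 V

5.342168 millivolts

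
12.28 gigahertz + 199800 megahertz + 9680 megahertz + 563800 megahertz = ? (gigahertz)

785.56 gigahertz

In gigahertz:
  12.28 gigahertz → 12.28
  199800 megahertz = 199800 × 10^-3 gigahertz = 199.8
  9680 megahertz = 9680 × 10^-3 gigahertz = 9.68
  563800 megahertz = 563800 × 10^-3 gigahertz = 563.8
Sum: 12.28 + 199.8 + 9.68 + 563.8 = 785.56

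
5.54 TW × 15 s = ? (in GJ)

5.54e12 × 15 = 83.1e12 J

83100 GJ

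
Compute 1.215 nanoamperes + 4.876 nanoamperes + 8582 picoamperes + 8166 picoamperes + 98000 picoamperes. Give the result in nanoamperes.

In nanoamperes:
  1.215 nanoamperes → 1.215
  4.876 nanoamperes → 4.876
  8582 picoamperes = 8582 × 10⁻³ nanoamperes = 8.582
  8166 picoamperes = 8166 × 10⁻³ nanoamperes = 8.166
  98000 picoamperes = 98000 × 10⁻³ nanoamperes = 98
Sum: 1.215 + 4.876 + 8.582 + 8.166 + 98 = 120.839

120.839 nanoamperes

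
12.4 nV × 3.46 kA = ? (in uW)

42.904 uW

12.4e-9 × 3.46e3 = 42.904e-6 W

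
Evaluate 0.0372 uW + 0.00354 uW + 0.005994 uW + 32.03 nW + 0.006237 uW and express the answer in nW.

In nW:
  0.0372 uW = 0.0372e3 nW = 37.2
  0.00354 uW = 0.00354e3 nW = 3.54
  0.005994 uW = 0.005994e3 nW = 5.994
  32.03 nW → 32.03
  0.006237 uW = 0.006237e3 nW = 6.237
Sum: 37.2 + 3.54 + 5.994 + 32.03 + 6.237 = 85.001

85.001 nW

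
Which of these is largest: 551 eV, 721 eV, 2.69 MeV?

551 eV = 551 eV
721 eV = 721 eV
2.69 MeV = 2690000 eV

2.69 MeV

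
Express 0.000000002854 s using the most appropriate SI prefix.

= 2.854e-9 s; 1e-9 is nano.

2.854 ns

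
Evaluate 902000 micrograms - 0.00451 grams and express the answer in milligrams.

In milligrams:
  902000 micrograms = 902000e-3 milligrams = 902
  0.00451 grams = 0.00451e3 milligrams = 4.51
Difference: 902 - 4.51 = 897.49

897.49 milligrams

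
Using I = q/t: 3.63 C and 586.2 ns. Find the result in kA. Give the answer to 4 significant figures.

(3.63) / (586.2e-9) = 0.00619243e9 A

6192 kA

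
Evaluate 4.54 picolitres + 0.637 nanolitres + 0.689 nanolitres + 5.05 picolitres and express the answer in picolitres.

1335.59 picolitres

In picolitres:
  4.54 picolitres → 4.54
  0.637 nanolitres = 0.637e3 picolitres = 637
  0.689 nanolitres = 0.689e3 picolitres = 689
  5.05 picolitres → 5.05
Sum: 4.54 + 637 + 689 + 5.05 = 1335.59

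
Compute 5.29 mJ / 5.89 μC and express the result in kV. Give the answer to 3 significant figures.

0.898 kV

(5.29 × 10^-3) / (5.89 × 10^-6) = 0.89813 × 10^3 V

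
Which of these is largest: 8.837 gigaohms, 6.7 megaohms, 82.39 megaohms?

8.837 gigaohms

8.837 gigaohms = 8837000000 ohms
6.7 megaohms = 6700000 ohms
82.39 megaohms = 82390000 ohms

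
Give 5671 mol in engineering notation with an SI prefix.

5.671 kmol

= 5.671 × 10^3 mol; 10^3 is kilo.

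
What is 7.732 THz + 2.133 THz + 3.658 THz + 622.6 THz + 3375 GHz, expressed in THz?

639.498 THz

In THz:
  7.732 THz → 7.732
  2.133 THz → 2.133
  3.658 THz → 3.658
  622.6 THz → 622.6
  3375 GHz = 3375 × 10^-3 THz = 3.375
Sum: 7.732 + 2.133 + 3.658 + 622.6 + 3.375 = 639.498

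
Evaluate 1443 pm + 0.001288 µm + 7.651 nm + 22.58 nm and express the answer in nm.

In nm:
  1443 pm = 1443 × 10⁻³ nm = 1.443
  0.001288 µm = 0.001288 × 10³ nm = 1.288
  7.651 nm → 7.651
  22.58 nm → 22.58
Sum: 1.443 + 1.288 + 7.651 + 22.58 = 32.962

32.962 nm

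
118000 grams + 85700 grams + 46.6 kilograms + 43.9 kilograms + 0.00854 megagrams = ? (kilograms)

302.74 kilograms

In kilograms:
  118000 grams = 118000e-3 kilograms = 118
  85700 grams = 85700e-3 kilograms = 85.7
  46.6 kilograms → 46.6
  43.9 kilograms → 43.9
  0.00854 megagrams = 0.00854e3 kilograms = 8.54
Sum: 118 + 85.7 + 46.6 + 43.9 + 8.54 = 302.74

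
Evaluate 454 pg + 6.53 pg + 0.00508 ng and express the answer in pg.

465.61 pg

In pg:
  454 pg → 454
  6.53 pg → 6.53
  0.00508 ng = 0.00508e3 pg = 5.08
Sum: 454 + 6.53 + 5.08 = 465.61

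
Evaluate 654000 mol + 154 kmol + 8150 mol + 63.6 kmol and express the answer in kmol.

879.75 kmol

In kmol:
  654000 mol = 654000 × 10^-3 kmol = 654
  154 kmol → 154
  8150 mol = 8150 × 10^-3 kmol = 8.15
  63.6 kmol → 63.6
Sum: 654 + 154 + 8.15 + 63.6 = 879.75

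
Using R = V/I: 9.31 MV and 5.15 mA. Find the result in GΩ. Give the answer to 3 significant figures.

(9.31 × 10⁶) / (5.15 × 10⁻³) = 1.8078 × 10⁹ Ω

1.81 GΩ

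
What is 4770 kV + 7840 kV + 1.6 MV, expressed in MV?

In MV:
  4770 kV = 4770 × 10⁻³ MV = 4.77
  7840 kV = 7840 × 10⁻³ MV = 7.84
  1.6 MV → 1.6
Sum: 4.77 + 7.84 + 1.6 = 14.21

14.21 MV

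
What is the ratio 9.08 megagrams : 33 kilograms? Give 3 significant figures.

275

(9.08 × 10^6) / (33 × 10^3) = 0.2752 × 10^3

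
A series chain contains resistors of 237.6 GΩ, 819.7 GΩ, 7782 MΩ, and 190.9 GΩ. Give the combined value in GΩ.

1255.982 GΩ

In GΩ:
  237.6 GΩ → 237.6
  819.7 GΩ → 819.7
  7782 MΩ = 7782 × 10^-3 GΩ = 7.782
  190.9 GΩ → 190.9
Sum: 237.6 + 819.7 + 7.782 + 190.9 = 1255.982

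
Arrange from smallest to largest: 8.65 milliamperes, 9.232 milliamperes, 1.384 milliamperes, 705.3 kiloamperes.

1.384 milliamperes < 8.65 milliamperes < 9.232 milliamperes < 705.3 kiloamperes

8.65 milliamperes = 0.00865 amperes
9.232 milliamperes = 0.009232 amperes
1.384 milliamperes = 0.001384 amperes
705.3 kiloamperes = 705300 amperes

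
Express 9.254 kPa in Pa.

9254 Pa

kilo = 10^3, (no prefix) = 10^0; factor is 10^3.
9.254 × 10^3 = 9254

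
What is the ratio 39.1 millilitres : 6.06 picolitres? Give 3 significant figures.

6450000000

(39.1 × 10^-3) / (6.06 × 10^-12) = 6.452 × 10^9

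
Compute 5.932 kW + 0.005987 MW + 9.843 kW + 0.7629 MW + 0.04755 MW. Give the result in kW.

832.212 kW

In kW:
  5.932 kW → 5.932
  0.005987 MW = 0.005987e3 kW = 5.987
  9.843 kW → 9.843
  0.7629 MW = 0.7629e3 kW = 762.9
  0.04755 MW = 0.04755e3 kW = 47.55
Sum: 5.932 + 5.987 + 9.843 + 762.9 + 47.55 = 832.212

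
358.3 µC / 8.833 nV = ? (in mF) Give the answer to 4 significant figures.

40560000 mF

(358.3 × 10^-6) / (8.833 × 10^-9) = 40.5638 × 10^3 F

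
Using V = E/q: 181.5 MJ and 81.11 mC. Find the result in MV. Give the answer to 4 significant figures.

2238 MV

(181.5e6) / (81.11e-3) = 2.2377e9 V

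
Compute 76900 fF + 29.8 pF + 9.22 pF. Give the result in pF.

In pF:
  76900 fF = 76900 × 10^-3 pF = 76.9
  29.8 pF → 29.8
  9.22 pF → 9.22
Sum: 76.9 + 29.8 + 9.22 = 115.92

115.92 pF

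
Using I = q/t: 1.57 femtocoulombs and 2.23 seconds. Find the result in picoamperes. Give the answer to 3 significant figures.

0.000704 picoamperes

(1.57 × 10^-15) / (2.23) = 0.70404 × 10^-15 A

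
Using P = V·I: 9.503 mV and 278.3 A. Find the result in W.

2.6446849 W

9.503 × 10⁻³ × 278.3 = 2644.6849 × 10⁻³ W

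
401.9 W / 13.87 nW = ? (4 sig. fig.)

(401.9) / (13.87 × 10^-9) = 28.976 × 10^9

28980000000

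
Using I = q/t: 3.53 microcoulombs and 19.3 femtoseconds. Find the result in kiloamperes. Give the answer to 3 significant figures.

183000 kiloamperes

(3.53e-6) / (19.3e-15) = 0.1829e9 A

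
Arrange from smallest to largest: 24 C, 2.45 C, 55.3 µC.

55.3 µC < 2.45 C < 24 C

24 C = 24 C
2.45 C = 2.45 C
55.3 µC = 0.0000553 C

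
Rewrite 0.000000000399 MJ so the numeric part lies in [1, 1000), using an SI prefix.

= 399 × 10⁻⁶ J; 10⁻⁶ is micro.

399 μJ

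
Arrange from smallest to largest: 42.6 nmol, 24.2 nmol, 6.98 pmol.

42.6 nmol = 0.0000000426 mol
24.2 nmol = 0.0000000242 mol
6.98 pmol = 0.00000000000698 mol

6.98 pmol < 24.2 nmol < 42.6 nmol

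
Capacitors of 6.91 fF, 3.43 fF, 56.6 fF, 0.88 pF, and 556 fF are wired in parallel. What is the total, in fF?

1502.94 fF

In fF:
  6.91 fF → 6.91
  3.43 fF → 3.43
  56.6 fF → 56.6
  0.88 pF = 0.88e3 fF = 880
  556 fF → 556
Sum: 6.91 + 3.43 + 56.6 + 880 + 556 = 1502.94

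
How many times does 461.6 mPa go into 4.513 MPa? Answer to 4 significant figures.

(4.513e6) / (461.6e-3) = 0.0097769e9

9777000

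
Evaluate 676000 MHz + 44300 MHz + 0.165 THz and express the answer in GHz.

In GHz:
  676000 MHz = 676000e-3 GHz = 676
  44300 MHz = 44300e-3 GHz = 44.3
  0.165 THz = 0.165e3 GHz = 165
Sum: 676 + 44.3 + 165 = 885.3

885.3 GHz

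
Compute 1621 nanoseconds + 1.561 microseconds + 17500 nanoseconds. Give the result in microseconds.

In microseconds:
  1621 nanoseconds = 1621 × 10⁻³ microseconds = 1.621
  1.561 microseconds → 1.561
  17500 nanoseconds = 17500 × 10⁻³ microseconds = 17.5
Sum: 1.621 + 1.561 + 17.5 = 20.682

20.682 microseconds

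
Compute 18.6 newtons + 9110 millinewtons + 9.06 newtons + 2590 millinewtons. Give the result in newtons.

39.36 newtons

In newtons:
  18.6 newtons → 18.6
  9110 millinewtons = 9110 × 10⁻³ newtons = 9.11
  9.06 newtons → 9.06
  2590 millinewtons = 2590 × 10⁻³ newtons = 2.59
Sum: 18.6 + 9.11 + 9.06 + 2.59 = 39.36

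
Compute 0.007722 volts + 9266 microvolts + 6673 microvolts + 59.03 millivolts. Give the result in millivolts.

In millivolts:
  0.007722 volts = 0.007722 × 10³ millivolts = 7.722
  9266 microvolts = 9266 × 10⁻³ millivolts = 9.266
  6673 microvolts = 6673 × 10⁻³ millivolts = 6.673
  59.03 millivolts → 59.03
Sum: 7.722 + 9.266 + 6.673 + 59.03 = 82.691

82.691 millivolts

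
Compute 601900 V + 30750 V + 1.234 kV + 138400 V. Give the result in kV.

In kV:
  601900 V = 601900 × 10⁻³ kV = 601.9
  30750 V = 30750 × 10⁻³ kV = 30.75
  1.234 kV → 1.234
  138400 V = 138400 × 10⁻³ kV = 138.4
Sum: 601.9 + 30.75 + 1.234 + 138.4 = 772.284

772.284 kV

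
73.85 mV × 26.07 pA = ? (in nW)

0.0019252695 nW

73.85 × 10⁻³ × 26.07 × 10⁻¹² = 1925.2695 × 10⁻¹⁵ W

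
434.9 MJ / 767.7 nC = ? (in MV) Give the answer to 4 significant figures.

566500000 MV

(434.9 × 10^6) / (767.7 × 10^-9) = 0.566497 × 10^15 V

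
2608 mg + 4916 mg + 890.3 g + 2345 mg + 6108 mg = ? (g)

In g:
  2608 mg = 2608 × 10^-3 g = 2.608
  4916 mg = 4916 × 10^-3 g = 4.916
  890.3 g → 890.3
  2345 mg = 2345 × 10^-3 g = 2.345
  6108 mg = 6108 × 10^-3 g = 6.108
Sum: 2.608 + 4.916 + 890.3 + 2.345 + 6.108 = 906.277

906.277 g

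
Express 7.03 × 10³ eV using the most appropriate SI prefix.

7.03 keV

= 7.03 × 10³ eV; 10³ is kilo.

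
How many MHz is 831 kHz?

0.831 MHz

kilo = 10^3, mega = 10^6; factor is 10^-3.
831 × 10^-3 = 0.831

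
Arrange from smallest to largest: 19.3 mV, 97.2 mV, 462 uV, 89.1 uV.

19.3 mV = 0.0193 V
97.2 mV = 0.0972 V
462 uV = 0.000462 V
89.1 uV = 0.0000891 V

89.1 uV < 462 uV < 19.3 mV < 97.2 mV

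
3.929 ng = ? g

nano = 1e-9, (no prefix) = 1e0; factor is 1e-9.
3.929 × 1e-9 = 0.000000003929

0.000000003929 g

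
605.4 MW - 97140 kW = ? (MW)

In MW:
  605.4 MW → 605.4
  97140 kW = 97140e-3 MW = 97.14
Difference: 605.4 - 97.14 = 508.26

508.26 MW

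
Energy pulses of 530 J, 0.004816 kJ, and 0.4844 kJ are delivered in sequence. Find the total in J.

In J:
  530 J → 530
  0.004816 kJ = 0.004816e3 J = 4.816
  0.4844 kJ = 0.4844e3 J = 484.4
Sum: 530 + 4.816 + 484.4 = 1019.216

1019.216 J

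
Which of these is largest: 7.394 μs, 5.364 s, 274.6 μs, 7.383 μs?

5.364 s

7.394 μs = 0.000007394 s
5.364 s = 5.364 s
274.6 μs = 0.0002746 s
7.383 μs = 0.000007383 s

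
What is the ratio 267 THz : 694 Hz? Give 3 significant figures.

385000000000

(267e12) / (694) = 0.3847e12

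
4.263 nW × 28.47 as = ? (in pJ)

4.263 × 10⁻⁹ × 28.47 × 10⁻¹⁸ = 121.36761 × 10⁻²⁷ J

0.00000000000012136761 pJ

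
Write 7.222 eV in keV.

(no prefix) = 10^0, kilo = 10^3; factor is 10^-3.
7.222 × 10^-3 = 0.007222

0.007222 keV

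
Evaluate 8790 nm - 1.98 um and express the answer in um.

6.81 um

In um:
  8790 nm = 8790 × 10^-3 um = 8.79
  1.98 um → 1.98
Difference: 8.79 - 1.98 = 6.81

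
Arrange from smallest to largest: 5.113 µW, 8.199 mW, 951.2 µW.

5.113 µW = 0.000005113 W
8.199 mW = 0.008199 W
951.2 µW = 0.0009512 W

5.113 µW < 951.2 µW < 8.199 mW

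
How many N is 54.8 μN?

micro = 10⁻⁶, (no prefix) = 10⁰; factor is 10⁻⁶.
54.8 × 10⁻⁶ = 0.0000548

0.0000548 N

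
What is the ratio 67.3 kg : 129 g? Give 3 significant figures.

(67.3 × 10^3) / (129) = 0.5217 × 10^3

522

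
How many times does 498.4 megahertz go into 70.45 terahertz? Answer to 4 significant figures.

(70.45 × 10¹²) / (498.4 × 10⁶) = 0.14135 × 10⁶

141400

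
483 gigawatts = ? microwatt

483000000000000000 microwatts

giga = 1e9, micro = 1e-6; factor is 1e15.
483 × 1e15 = 483000000000000000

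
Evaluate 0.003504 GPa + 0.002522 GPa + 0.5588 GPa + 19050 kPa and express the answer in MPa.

583.876 MPa

In MPa:
  0.003504 GPa = 0.003504 × 10^3 MPa = 3.504
  0.002522 GPa = 0.002522 × 10^3 MPa = 2.522
  0.5588 GPa = 0.5588 × 10^3 MPa = 558.8
  19050 kPa = 19050 × 10^-3 MPa = 19.05
Sum: 3.504 + 2.522 + 558.8 + 19.05 = 583.876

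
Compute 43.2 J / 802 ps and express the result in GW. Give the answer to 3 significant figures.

(43.2) / (802e-12) = 0.053865e12 W

53.9 GW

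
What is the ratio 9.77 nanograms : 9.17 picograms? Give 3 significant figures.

(9.77 × 10⁻⁹) / (9.17 × 10⁻¹²) = 1.065 × 10³

1070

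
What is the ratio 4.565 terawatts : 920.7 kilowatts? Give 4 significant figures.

(4.565 × 10^12) / (920.7 × 10^3) = 0.0049582 × 10^9

4958000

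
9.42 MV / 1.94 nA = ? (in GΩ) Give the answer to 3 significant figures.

(9.42e6) / (1.94e-9) = 4.8557e15 Ω

4860000 GΩ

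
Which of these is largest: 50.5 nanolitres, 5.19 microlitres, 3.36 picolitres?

50.5 nanolitres = 0.0000000505 litres
5.19 microlitres = 0.00000519 litres
3.36 picolitres = 0.00000000000336 litres

5.19 microlitres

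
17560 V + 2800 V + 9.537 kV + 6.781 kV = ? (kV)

In kV:
  17560 V = 17560e-3 kV = 17.56
  2800 V = 2800e-3 kV = 2.8
  9.537 kV → 9.537
  6.781 kV → 6.781
Sum: 17.56 + 2.8 + 9.537 + 6.781 = 36.678

36.678 kV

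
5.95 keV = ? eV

kilo = 10³, (no prefix) = 10⁰; factor is 10³.
5.95 × 10³ = 5950

5950 eV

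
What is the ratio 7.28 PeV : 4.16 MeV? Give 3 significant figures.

1750000000

(7.28 × 10^15) / (4.16 × 10^6) = 1.75 × 10^9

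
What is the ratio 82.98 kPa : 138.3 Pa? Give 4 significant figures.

600.0

(82.98e3) / (138.3) = 0.6e3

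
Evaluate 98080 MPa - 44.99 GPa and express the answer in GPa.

In GPa:
  98080 MPa = 98080e-3 GPa = 98.08
  44.99 GPa → 44.99
Difference: 98.08 - 44.99 = 53.09

53.09 GPa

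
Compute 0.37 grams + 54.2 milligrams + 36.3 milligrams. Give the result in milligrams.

In milligrams:
  0.37 grams = 0.37 × 10^3 milligrams = 370
  54.2 milligrams → 54.2
  36.3 milligrams → 36.3
Sum: 370 + 54.2 + 36.3 = 460.5

460.5 milligrams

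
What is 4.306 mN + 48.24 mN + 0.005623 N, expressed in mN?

58.169 mN

In mN:
  4.306 mN → 4.306
  48.24 mN → 48.24
  0.005623 N = 0.005623 × 10^3 mN = 5.623
Sum: 4.306 + 48.24 + 5.623 = 58.169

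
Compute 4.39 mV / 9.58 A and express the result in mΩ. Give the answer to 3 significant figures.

0.458 mΩ

(4.39 × 10^-3) / (9.58) = 0.45825 × 10^-3 Ω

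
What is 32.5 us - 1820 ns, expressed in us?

30.68 us

In us:
  32.5 us → 32.5
  1820 ns = 1820 × 10^-3 us = 1.82
Difference: 32.5 - 1.82 = 30.68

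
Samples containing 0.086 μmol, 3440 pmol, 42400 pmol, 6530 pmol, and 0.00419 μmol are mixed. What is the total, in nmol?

142.56 nmol

In nmol:
  0.086 μmol = 0.086 × 10³ nmol = 86
  3440 pmol = 3440 × 10⁻³ nmol = 3.44
  42400 pmol = 42400 × 10⁻³ nmol = 42.4
  6530 pmol = 6530 × 10⁻³ nmol = 6.53
  0.00419 μmol = 0.00419 × 10³ nmol = 4.19
Sum: 86 + 3.44 + 42.4 + 6.53 + 4.19 = 142.56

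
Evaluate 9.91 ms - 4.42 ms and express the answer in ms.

5.49 ms

In ms:
  9.91 ms → 9.91
  4.42 ms → 4.42
Difference: 9.91 - 4.42 = 5.49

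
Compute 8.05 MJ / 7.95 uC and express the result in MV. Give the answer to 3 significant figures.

1010000 MV

(8.05 × 10⁶) / (7.95 × 10⁻⁶) = 1.0126 × 10¹² V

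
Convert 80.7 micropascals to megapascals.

micro = 1e-6, mega = 1e6; factor is 1e-12.
80.7 × 1e-12 = 0.0000000000807

0.0000000000807 megapascals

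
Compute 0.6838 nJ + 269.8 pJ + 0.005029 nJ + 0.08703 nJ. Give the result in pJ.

1045.659 pJ

In pJ:
  0.6838 nJ = 0.6838e3 pJ = 683.8
  269.8 pJ → 269.8
  0.005029 nJ = 0.005029e3 pJ = 5.029
  0.08703 nJ = 0.08703e3 pJ = 87.03
Sum: 683.8 + 269.8 + 5.029 + 87.03 = 1045.659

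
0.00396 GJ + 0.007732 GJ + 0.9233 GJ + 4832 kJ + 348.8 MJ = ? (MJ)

In MJ:
  0.00396 GJ = 0.00396e3 MJ = 3.96
  0.007732 GJ = 0.007732e3 MJ = 7.732
  0.9233 GJ = 0.9233e3 MJ = 923.3
  4832 kJ = 4832e-3 MJ = 4.832
  348.8 MJ → 348.8
Sum: 3.96 + 7.732 + 923.3 + 4.832 + 348.8 = 1288.624

1288.624 MJ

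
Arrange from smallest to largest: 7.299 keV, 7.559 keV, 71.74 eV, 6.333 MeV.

71.74 eV < 7.299 keV < 7.559 keV < 6.333 MeV

7.299 keV = 7299 eV
7.559 keV = 7559 eV
71.74 eV = 71.74 eV
6.333 MeV = 6333000 eV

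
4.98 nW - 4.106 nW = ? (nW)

0.874 nW

In nW:
  4.98 nW → 4.98
  4.106 nW → 4.106
Difference: 4.98 - 4.106 = 0.874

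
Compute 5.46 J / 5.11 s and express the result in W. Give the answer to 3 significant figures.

1.07 W

(5.46) / (5.11) = 1.0685 W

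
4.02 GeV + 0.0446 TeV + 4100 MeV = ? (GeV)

In GeV:
  4.02 GeV → 4.02
  0.0446 TeV = 0.0446e3 GeV = 44.6
  4100 MeV = 4100e-3 GeV = 4.1
Sum: 4.02 + 44.6 + 4.1 = 52.72

52.72 GeV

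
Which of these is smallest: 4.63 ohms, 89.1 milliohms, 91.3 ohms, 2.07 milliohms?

4.63 ohms = 4.63 ohms
89.1 milliohms = 0.0891 ohms
91.3 ohms = 91.3 ohms
2.07 milliohms = 0.00207 ohms

2.07 milliohms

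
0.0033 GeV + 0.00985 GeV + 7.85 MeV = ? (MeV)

In MeV:
  0.0033 GeV = 0.0033 × 10^3 MeV = 3.3
  0.00985 GeV = 0.00985 × 10^3 MeV = 9.85
  7.85 MeV → 7.85
Sum: 3.3 + 9.85 + 7.85 = 21

21 MeV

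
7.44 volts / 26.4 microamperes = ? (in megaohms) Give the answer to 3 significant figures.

0.282 megaohms

(7.44) / (26.4 × 10^-6) = 0.28182 × 10^6 Ω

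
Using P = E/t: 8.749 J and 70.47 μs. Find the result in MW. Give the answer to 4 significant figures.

0.1242 MW

(8.749) / (70.47 × 10⁻⁶) = 0.124152 × 10⁶ W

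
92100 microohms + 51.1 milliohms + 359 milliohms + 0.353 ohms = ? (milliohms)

855.2 milliohms

In milliohms:
  92100 microohms = 92100e-3 milliohms = 92.1
  51.1 milliohms → 51.1
  359 milliohms → 359
  0.353 ohms = 0.353e3 milliohms = 353
Sum: 92.1 + 51.1 + 359 + 353 = 855.2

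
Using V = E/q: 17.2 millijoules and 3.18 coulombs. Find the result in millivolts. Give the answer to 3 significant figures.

(17.2 × 10^-3) / (3.18) = 5.4088 × 10^-3 V

5.41 millivolts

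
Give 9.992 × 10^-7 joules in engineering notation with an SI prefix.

= 999.2 × 10^-9 joules; 10^-9 is nano.

999.2 nanojoules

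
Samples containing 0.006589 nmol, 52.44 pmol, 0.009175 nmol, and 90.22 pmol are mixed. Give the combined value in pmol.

158.424 pmol

In pmol:
  0.006589 nmol = 0.006589 × 10^3 pmol = 6.589
  52.44 pmol → 52.44
  0.009175 nmol = 0.009175 × 10^3 pmol = 9.175
  90.22 pmol → 90.22
Sum: 6.589 + 52.44 + 9.175 + 90.22 = 158.424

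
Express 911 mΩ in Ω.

0.911 Ω

milli = 10⁻³, (no prefix) = 10⁰; factor is 10⁻³.
911 × 10⁻³ = 0.911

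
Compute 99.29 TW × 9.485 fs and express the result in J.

0.94176565 J

99.29 × 10^12 × 9.485 × 10^-15 = 941.76565 × 10^-3 J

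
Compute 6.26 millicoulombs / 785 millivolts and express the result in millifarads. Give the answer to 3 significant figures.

(6.26e-3) / (785e-3) = 0.0079745 F

7.97 millifarads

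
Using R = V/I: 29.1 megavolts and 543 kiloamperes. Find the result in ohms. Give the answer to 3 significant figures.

53.6 ohms

(29.1 × 10^6) / (543 × 10^3) = 0.053591 × 10^3 Ω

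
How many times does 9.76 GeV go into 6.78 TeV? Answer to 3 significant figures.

695

(6.78 × 10¹²) / (9.76 × 10⁹) = 0.6947 × 10³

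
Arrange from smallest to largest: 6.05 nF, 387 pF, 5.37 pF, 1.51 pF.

1.51 pF < 5.37 pF < 387 pF < 6.05 nF

6.05 nF = 0.00000000605 F
387 pF = 0.000000000387 F
5.37 pF = 0.00000000000537 F
1.51 pF = 0.00000000000151 F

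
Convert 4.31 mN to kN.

0.00000431 kN

milli = 10⁻³, kilo = 10³; factor is 10⁻⁶.
4.31 × 10⁻⁶ = 0.00000431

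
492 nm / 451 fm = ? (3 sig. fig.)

(492e-9) / (451e-15) = 1.091e6

1090000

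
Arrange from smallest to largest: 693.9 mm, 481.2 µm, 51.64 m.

693.9 mm = 0.6939 m
481.2 µm = 0.0004812 m
51.64 m = 51.64 m

481.2 µm < 693.9 mm < 51.64 m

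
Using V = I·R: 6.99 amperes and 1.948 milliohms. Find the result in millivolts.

13.61652 millivolts

6.99 × 1.948 × 10^-3 = 13.61652 × 10^-3 V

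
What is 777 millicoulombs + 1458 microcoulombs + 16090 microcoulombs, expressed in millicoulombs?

In millicoulombs:
  777 millicoulombs → 777
  1458 microcoulombs = 1458 × 10^-3 millicoulombs = 1.458
  16090 microcoulombs = 16090 × 10^-3 millicoulombs = 16.09
Sum: 777 + 1.458 + 16.09 = 794.548

794.548 millicoulombs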